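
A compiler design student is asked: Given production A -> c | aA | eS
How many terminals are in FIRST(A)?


Production: A -> c | aA | eS
Examining each alternative for leading terminals:
  A -> c : first terminal = 'c'
  A -> aA : first terminal = 'a'
  A -> eS : first terminal = 'e'
FIRST(A) = {a, c, e}
Count: 3

3


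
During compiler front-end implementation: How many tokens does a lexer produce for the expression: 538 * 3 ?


Scanning '538 * 3'
Token 1: '538' -> integer_literal
Token 2: '*' -> operator
Token 3: '3' -> integer_literal
Total tokens: 3

3


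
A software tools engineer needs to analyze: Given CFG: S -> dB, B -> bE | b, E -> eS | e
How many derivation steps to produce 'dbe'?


Grammar: S -> dB, B -> bE | b, E -> eS | e
Deriving 'dbe':
Step 1: S -> dB => dB
Step 2: B -> bE => dbE
Step 3: E -> e => dbe
Total derivation steps: 3

3


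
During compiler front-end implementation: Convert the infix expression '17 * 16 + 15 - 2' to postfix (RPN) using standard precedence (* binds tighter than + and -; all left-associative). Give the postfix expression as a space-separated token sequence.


Applying the shunting-yard algorithm:
  Operand 17 -> output
  Push '*' onto operator stack -> op-stack: [*]
  Operand 16 -> output
  See '+' (prec 1); top '*' (prec 2) >= it -> pop '*' to output
  Push '+' onto operator stack -> op-stack: [+]
  Operand 15 -> output
  See '-' (prec 1); top '+' (prec 1) >= it -> pop '+' to output
  Push '-' onto operator stack -> op-stack: [-]
  Operand 2 -> output
  End of input: pop '-' to output
Postfix result: 17 16 * 15 + 2 -

17 16 * 15 + 2 -


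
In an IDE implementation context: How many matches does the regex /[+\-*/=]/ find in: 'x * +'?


Pattern: /[+\-*/=]/ (operators)
Input: 'x * +'
Scanning for matches:
  Match 1: '*'
  Match 2: '+'
Total matches: 2

2


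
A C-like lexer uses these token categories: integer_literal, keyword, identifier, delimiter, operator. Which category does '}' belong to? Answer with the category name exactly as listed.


Token: '}'
Checking categories:
  identifier: no
  integer_literal: no
  operator: no
  keyword: no
  delimiter: YES
Category: delimiter

delimiter


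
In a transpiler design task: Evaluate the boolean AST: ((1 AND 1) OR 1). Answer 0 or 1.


Step 1: Evaluate inner node
  1 AND 1 = 1
Step 2: Evaluate root node
  1 OR 1 = 1

1


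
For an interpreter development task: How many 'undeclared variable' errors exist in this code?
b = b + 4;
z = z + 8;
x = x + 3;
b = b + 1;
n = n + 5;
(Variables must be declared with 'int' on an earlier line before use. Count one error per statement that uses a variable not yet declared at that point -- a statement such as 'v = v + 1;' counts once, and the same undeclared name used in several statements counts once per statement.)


Scanning code line by line:
  Line 1: use 'b' -> ERROR (undeclared)
  Line 2: use 'z' -> ERROR (undeclared)
  Line 3: use 'x' -> ERROR (undeclared)
  Line 4: use 'b' -> ERROR (undeclared)
  Line 5: use 'n' -> ERROR (undeclared)
Total undeclared variable errors: 5

5


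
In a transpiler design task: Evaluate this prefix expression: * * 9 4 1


Parsing prefix expression: * * 9 4 1
Step 1: Innermost operation '* 9 4'
  9 * 4 = 36
Step 2: Outer operation '* [36] 1'
  36 * 1 = 36

36


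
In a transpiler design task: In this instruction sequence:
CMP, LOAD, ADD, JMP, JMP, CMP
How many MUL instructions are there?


Scanning instruction sequence for MUL:
  Position 1: CMP
  Position 2: LOAD
  Position 3: ADD
  Position 4: JMP
  Position 5: JMP
  Position 6: CMP
Matches at positions: []
Total MUL count: 0

0


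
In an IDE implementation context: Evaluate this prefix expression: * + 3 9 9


Parsing prefix expression: * + 3 9 9
Step 1: Innermost operation '+ 3 9'
  3 + 9 = 12
Step 2: Outer operation '* [12] 9'
  12 * 9 = 108

108


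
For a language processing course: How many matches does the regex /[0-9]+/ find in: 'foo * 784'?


Pattern: /[0-9]+/ (int literals)
Input: 'foo * 784'
Scanning for matches:
  Match 1: '784'
Total matches: 1

1


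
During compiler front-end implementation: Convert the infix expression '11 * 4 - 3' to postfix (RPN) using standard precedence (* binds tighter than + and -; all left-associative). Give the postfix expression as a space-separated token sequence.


Applying the shunting-yard algorithm:
  Operand 11 -> output
  Push '*' onto operator stack -> op-stack: [*]
  Operand 4 -> output
  See '-' (prec 1); top '*' (prec 2) >= it -> pop '*' to output
  Push '-' onto operator stack -> op-stack: [-]
  Operand 3 -> output
  End of input: pop '-' to output
Postfix result: 11 4 * 3 -

11 4 * 3 -


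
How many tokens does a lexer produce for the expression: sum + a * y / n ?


Scanning 'sum + a * y / n'
Token 1: 'sum' -> identifier
Token 2: '+' -> operator
Token 3: 'a' -> identifier
Token 4: '*' -> operator
Token 5: 'y' -> identifier
Token 6: '/' -> operator
Token 7: 'n' -> identifier
Total tokens: 7

7


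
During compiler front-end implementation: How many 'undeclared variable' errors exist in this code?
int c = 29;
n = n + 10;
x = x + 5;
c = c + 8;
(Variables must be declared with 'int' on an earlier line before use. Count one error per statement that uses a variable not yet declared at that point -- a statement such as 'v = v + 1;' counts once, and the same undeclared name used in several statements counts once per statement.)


Scanning code line by line:
  Line 1: declare 'c' -> declared = ['c']
  Line 2: use 'n' -> ERROR (undeclared)
  Line 3: use 'x' -> ERROR (undeclared)
  Line 4: use 'c' -> OK (declared)
Total undeclared variable errors: 2

2


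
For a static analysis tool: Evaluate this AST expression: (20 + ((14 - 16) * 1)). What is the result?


Expression: (20 + ((14 - 16) * 1))
Evaluating step by step:
  14 - 16 = -2
  -2 * 1 = -2
  20 + -2 = 18
Result: 18

18


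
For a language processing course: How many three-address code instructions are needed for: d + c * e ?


Expression: d + c * e
Generating three-address code (respecting * over +/- precedence):
  Instruction 1: t1 = c * e
  Instruction 2: t2 = d + t1
Total instructions: 2

2


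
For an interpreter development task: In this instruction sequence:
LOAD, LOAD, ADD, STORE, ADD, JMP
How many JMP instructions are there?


Scanning instruction sequence for JMP:
  Position 1: LOAD
  Position 2: LOAD
  Position 3: ADD
  Position 4: STORE
  Position 5: ADD
  Position 6: JMP <- MATCH
Matches at positions: [6]
Total JMP count: 1

1


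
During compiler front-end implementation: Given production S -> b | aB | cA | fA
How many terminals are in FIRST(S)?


Production: S -> b | aB | cA | fA
Examining each alternative for leading terminals:
  S -> b : first terminal = 'b'
  S -> aB : first terminal = 'a'
  S -> cA : first terminal = 'c'
  S -> fA : first terminal = 'f'
FIRST(S) = {a, b, c, f}
Count: 4

4


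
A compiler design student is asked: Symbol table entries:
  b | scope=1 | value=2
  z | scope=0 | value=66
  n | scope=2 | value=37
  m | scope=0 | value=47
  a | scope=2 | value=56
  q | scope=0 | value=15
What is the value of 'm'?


Searching symbol table for 'm':
  b | scope=1 | value=2
  z | scope=0 | value=66
  n | scope=2 | value=37
  m | scope=0 | value=47 <- MATCH
  a | scope=2 | value=56
  q | scope=0 | value=15
Found 'm' at scope 0 with value 47

47


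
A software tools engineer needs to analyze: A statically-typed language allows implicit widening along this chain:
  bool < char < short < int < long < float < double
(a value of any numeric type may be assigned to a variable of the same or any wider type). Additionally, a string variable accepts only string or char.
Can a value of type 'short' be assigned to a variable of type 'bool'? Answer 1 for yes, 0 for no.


Target variable type: bool
Source value type: short
Numeric ranks: short=2, bool=0
Widening allowed iff rank(source) <= rank(target): 2 <= 0? No
Result: 0

0


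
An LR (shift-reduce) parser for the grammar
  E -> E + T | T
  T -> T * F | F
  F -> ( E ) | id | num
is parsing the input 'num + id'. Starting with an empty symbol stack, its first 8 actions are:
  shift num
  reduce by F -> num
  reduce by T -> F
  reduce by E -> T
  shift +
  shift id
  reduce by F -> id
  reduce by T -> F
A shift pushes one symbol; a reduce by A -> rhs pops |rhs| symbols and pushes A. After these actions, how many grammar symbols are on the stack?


Tracking the symbol stack through each action:
  Action 1: shift 'num' : push -> stack = [num] (size 1)
  Action 2: reduce by F -> num : pop 1, push F -> stack = [F] (size 1)
  Action 3: reduce by T -> F : pop 1, push T -> stack = [T] (size 1)
  Action 4: reduce by E -> T : pop 1, push E -> stack = [E] (size 1)
  Action 5: shift '+' : push -> stack = [E, +] (size 2)
  Action 6: shift 'id' : push -> stack = [E, +, id] (size 3)
  Action 7: reduce by F -> id : pop 1, push F -> stack = [E, +, F] (size 3)
  Action 8: reduce by T -> F : pop 1, push T -> stack = [E, +, T] (size 3)
Final stack size: 3

3


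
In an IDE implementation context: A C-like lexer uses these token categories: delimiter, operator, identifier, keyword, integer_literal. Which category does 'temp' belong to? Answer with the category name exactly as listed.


Token: 'temp'
Checking categories:
  identifier: YES
  integer_literal: no
  operator: no
  keyword: no
  delimiter: no
Category: identifier

identifier


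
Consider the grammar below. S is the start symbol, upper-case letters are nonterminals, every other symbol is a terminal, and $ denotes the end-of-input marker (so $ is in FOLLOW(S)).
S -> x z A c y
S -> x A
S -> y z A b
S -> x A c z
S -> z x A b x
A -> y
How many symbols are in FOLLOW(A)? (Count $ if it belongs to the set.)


S is the start symbol and does not occur in any rule body, so FOLLOW(S) = {$}.
Examining every occurrence of A in a rule body:
  S -> x z A c y : A is followed by terminal 'c' -> add 'c'
  S -> x A : A is at the right end -> add FOLLOW(S) = {$}
  S -> y z A b : A is followed by terminal 'b' -> add 'b'
  S -> x A c z : A is followed by terminal 'c' -> add 'c' (already in the set)
  S -> z x A b x : A is followed by terminal 'b' -> add 'b' (already in the set)
  A -> y : A does not occur in the body -> contributes nothing
FOLLOW(A) = {b, c, $}
Count: 3

3


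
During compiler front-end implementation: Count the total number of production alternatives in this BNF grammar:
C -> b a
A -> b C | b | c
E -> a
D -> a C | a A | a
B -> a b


Counting alternatives per rule:
  C: 1 alternative(s)
  A: 3 alternative(s)
  E: 1 alternative(s)
  D: 3 alternative(s)
  B: 1 alternative(s)
Sum: 1 + 3 + 1 + 3 + 1 = 9

9


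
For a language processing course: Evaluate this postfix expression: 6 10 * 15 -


Processing tokens left to right:
Push 6, Push 10
Pop 6 and 10, compute 6 * 10 = 60, push 60
Push 15
Pop 60 and 15, compute 60 - 15 = 45, push 45
Stack result: 45

45


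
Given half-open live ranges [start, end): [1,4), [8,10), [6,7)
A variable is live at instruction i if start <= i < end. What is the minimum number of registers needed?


Live ranges:
  Var0: [1, 4)
  Var1: [8, 10)
  Var2: [6, 7)
Sweep-line events (position, delta, active):
  pos=1 start -> active=1
  pos=4 end -> active=0
  pos=6 start -> active=1
  pos=7 end -> active=0
  pos=8 start -> active=1
  pos=10 end -> active=0
Maximum simultaneous active: 1
Minimum registers needed: 1

1


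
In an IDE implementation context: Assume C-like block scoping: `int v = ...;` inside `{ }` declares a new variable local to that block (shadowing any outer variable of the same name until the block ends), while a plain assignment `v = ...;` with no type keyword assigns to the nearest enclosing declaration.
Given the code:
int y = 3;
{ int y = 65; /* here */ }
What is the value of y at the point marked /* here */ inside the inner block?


Analyzing scoping rules:
Outer scope: declares y = 3
Inner block: 'int y = 65;' declares a NEW y that shadows the outer one
Inside the block the inner declaration is in scope -> 65
Result: 65

65


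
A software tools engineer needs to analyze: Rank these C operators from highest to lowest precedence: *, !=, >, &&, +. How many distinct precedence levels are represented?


Looking up precedence for each operator:
  * -> precedence 6
  != -> precedence 3
  > -> precedence 4
  && -> precedence 2
  + -> precedence 5
Sorted highest to lowest: *, +, >, !=, &&
Distinct precedence values: [6, 5, 4, 3, 2]
Number of distinct levels: 5

5


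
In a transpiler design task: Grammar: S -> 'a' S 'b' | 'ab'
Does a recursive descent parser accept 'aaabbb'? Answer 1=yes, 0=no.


Grammar accepts strings of the form a^n b^n (n >= 1)
Word: 'aaabbb'
Counting: 3 a's and 3 b's
Check: 3 == 3? Yes
Derivation (S -> aSb applied 2 time(s), then S -> ab): S => aSb => aaSbb => aaabbb
Accepted

1


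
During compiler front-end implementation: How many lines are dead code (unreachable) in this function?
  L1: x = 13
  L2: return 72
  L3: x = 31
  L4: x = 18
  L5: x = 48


Analyzing control flow:
  L1: reachable (before return)
  L2: reachable (return statement)
  L3: DEAD (after return at L2)
  L4: DEAD (after return at L2)
  L5: DEAD (after return at L2)
Return at L2, total lines = 5
Dead lines: L3 through L5
Count: 3

3


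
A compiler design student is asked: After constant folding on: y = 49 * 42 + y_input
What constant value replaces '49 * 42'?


Identifying constant sub-expression:
  Original: y = 49 * 42 + y_input
  49 and 42 are both compile-time constants
  Evaluating: 49 * 42 = 2058
  After folding: y = 2058 + y_input

2058


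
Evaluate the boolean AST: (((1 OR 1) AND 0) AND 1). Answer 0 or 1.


Step 1: Evaluate inner node
  1 OR 1 = 1
Step 2: Evaluate next node
  1 AND 0 = 0
Step 3: Evaluate root node
  0 AND 1 = 0

0


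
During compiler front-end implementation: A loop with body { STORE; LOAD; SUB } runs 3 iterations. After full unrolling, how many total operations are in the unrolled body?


Loop body operations: STORE, LOAD, SUB (3 ops per iteration)
Unrolling 3 iterations:
  Iteration 1: STORE, LOAD, SUB (3 ops)
  Iteration 2: STORE, LOAD, SUB (3 ops)
  Iteration 3: STORE, LOAD, SUB (3 ops)
Total: 3 iterations * 3 ops/iter = 9 operations

9


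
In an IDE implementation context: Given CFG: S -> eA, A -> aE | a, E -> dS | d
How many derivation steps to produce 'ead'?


Grammar: S -> eA, A -> aE | a, E -> dS | d
Deriving 'ead':
Step 1: S -> eA => eA
Step 2: A -> aE => eaE
Step 3: E -> d => ead
Total derivation steps: 3

3


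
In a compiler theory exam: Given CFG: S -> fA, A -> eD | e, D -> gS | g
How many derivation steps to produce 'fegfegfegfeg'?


Grammar: S -> fA, A -> eD | e, D -> gS | g
Deriving 'fegfegfegfeg':
Step 1: S -> fA => fA
Step 2: A -> eD => feD
Step 3: D -> gS => fegS
Step 4: S -> fA => fegfA
Step 5: A -> eD => fegfeD
Step 6: D -> gS => fegfegS
Step 7: S -> fA => fegfegfA
Step 8: A -> eD => fegfegfeD
Step 9: D -> gS => fegfegfegS
Step 10: S -> fA => fegfegfegfA
Step 11: A -> eD => fegfegfegfeD
Step 12: D -> g => fegfegfegfeg
Total derivation steps: 12

12


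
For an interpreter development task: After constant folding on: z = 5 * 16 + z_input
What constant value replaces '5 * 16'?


Identifying constant sub-expression:
  Original: z = 5 * 16 + z_input
  5 and 16 are both compile-time constants
  Evaluating: 5 * 16 = 80
  After folding: z = 80 + z_input

80


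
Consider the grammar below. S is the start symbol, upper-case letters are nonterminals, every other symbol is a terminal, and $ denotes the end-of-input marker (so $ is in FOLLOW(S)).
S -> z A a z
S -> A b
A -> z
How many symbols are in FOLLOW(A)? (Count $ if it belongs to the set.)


S is the start symbol and does not occur in any rule body, so FOLLOW(S) = {$}.
Examining every occurrence of A in a rule body:
  S -> z A a z : A is followed by terminal 'a' -> add 'a'
  S -> A b : A is followed by terminal 'b' -> add 'b'
  A -> z : A does not occur in the body -> contributes nothing
FOLLOW(A) = {a, b}
Count: 2

2


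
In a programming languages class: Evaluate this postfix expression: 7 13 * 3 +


Processing tokens left to right:
Push 7, Push 13
Pop 7 and 13, compute 7 * 13 = 91, push 91
Push 3
Pop 91 and 3, compute 91 + 3 = 94, push 94
Stack result: 94

94


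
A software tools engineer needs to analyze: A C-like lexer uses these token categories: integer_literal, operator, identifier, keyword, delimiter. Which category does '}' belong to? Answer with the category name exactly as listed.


Token: '}'
Checking categories:
  identifier: no
  integer_literal: no
  operator: no
  keyword: no
  delimiter: YES
Category: delimiter

delimiter


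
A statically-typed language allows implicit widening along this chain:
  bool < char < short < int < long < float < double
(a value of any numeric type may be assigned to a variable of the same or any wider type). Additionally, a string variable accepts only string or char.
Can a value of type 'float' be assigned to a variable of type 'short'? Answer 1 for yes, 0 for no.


Target variable type: short
Source value type: float
Numeric ranks: float=5, short=2
Widening allowed iff rank(source) <= rank(target): 5 <= 2? No
Result: 0

0


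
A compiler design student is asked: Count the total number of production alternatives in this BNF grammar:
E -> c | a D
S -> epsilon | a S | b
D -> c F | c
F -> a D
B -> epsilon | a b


Counting alternatives per rule:
  E: 2 alternative(s)
  S: 3 alternative(s)
  D: 2 alternative(s)
  F: 1 alternative(s)
  B: 2 alternative(s)
Sum: 2 + 3 + 2 + 1 + 2 = 10

10


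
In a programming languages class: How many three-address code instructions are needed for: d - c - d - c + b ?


Expression: d - c - d - c + b
Generating three-address code (respecting * over +/- precedence):
  Instruction 1: t1 = d - c
  Instruction 2: t2 = t1 - d
  Instruction 3: t3 = t2 - c
  Instruction 4: t4 = t3 + b
Total instructions: 4

4


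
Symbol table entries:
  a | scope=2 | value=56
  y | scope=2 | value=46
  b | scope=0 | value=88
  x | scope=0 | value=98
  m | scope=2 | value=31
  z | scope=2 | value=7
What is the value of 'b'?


Searching symbol table for 'b':
  a | scope=2 | value=56
  y | scope=2 | value=46
  b | scope=0 | value=88 <- MATCH
  x | scope=0 | value=98
  m | scope=2 | value=31
  z | scope=2 | value=7
Found 'b' at scope 0 with value 88

88


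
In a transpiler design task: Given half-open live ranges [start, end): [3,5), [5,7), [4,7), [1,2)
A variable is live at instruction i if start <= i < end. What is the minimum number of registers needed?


Live ranges:
  Var0: [3, 5)
  Var1: [5, 7)
  Var2: [4, 7)
  Var3: [1, 2)
Sweep-line events (position, delta, active):
  pos=1 start -> active=1
  pos=2 end -> active=0
  pos=3 start -> active=1
  pos=4 start -> active=2
  pos=5 end -> active=1
  pos=5 start -> active=2
  pos=7 end -> active=1
  pos=7 end -> active=0
Maximum simultaneous active: 2
Minimum registers needed: 2

2


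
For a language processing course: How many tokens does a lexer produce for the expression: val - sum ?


Scanning 'val - sum'
Token 1: 'val' -> identifier
Token 2: '-' -> operator
Token 3: 'sum' -> identifier
Total tokens: 3

3


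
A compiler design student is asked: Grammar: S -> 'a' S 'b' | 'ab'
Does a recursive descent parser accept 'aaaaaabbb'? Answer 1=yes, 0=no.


Grammar accepts strings of the form a^n b^n (n >= 1)
Word: 'aaaaaabbb'
Counting: 6 a's and 3 b's
Check: 6 == 3? No
Mismatch: a-count != b-count
Rejected

0


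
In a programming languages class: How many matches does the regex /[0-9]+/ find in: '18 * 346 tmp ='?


Pattern: /[0-9]+/ (int literals)
Input: '18 * 346 tmp ='
Scanning for matches:
  Match 1: '18'
  Match 2: '346'
Total matches: 2

2


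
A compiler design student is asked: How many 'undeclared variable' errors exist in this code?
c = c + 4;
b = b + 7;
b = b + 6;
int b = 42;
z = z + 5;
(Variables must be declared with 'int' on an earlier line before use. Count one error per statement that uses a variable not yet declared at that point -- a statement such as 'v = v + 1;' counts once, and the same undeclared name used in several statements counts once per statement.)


Scanning code line by line:
  Line 1: use 'c' -> ERROR (undeclared)
  Line 2: use 'b' -> ERROR (undeclared)
  Line 3: use 'b' -> ERROR (undeclared)
  Line 4: declare 'b' -> declared = ['b']
  Line 5: use 'z' -> ERROR (undeclared)
Total undeclared variable errors: 4

4


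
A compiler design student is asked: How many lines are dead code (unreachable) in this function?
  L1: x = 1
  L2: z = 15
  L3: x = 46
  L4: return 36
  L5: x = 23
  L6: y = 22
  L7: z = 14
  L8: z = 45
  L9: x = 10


Analyzing control flow:
  L1: reachable (before return)
  L2: reachable (before return)
  L3: reachable (before return)
  L4: reachable (return statement)
  L5: DEAD (after return at L4)
  L6: DEAD (after return at L4)
  L7: DEAD (after return at L4)
  L8: DEAD (after return at L4)
  L9: DEAD (after return at L4)
Return at L4, total lines = 9
Dead lines: L5 through L9
Count: 5

5


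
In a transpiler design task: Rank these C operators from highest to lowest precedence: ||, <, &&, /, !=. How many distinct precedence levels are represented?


Looking up precedence for each operator:
  || -> precedence 1
  < -> precedence 4
  && -> precedence 2
  / -> precedence 6
  != -> precedence 3
Sorted highest to lowest: /, <, !=, &&, ||
Distinct precedence values: [6, 4, 3, 2, 1]
Number of distinct levels: 5

5


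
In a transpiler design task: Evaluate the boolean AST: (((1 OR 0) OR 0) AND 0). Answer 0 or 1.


Step 1: Evaluate inner node
  1 OR 0 = 1
Step 2: Evaluate next node
  1 OR 0 = 1
Step 3: Evaluate root node
  1 AND 0 = 0

0


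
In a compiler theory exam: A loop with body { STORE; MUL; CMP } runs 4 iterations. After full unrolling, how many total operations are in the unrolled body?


Loop body operations: STORE, MUL, CMP (3 ops per iteration)
Unrolling 4 iterations:
  Iteration 1: STORE, MUL, CMP (3 ops)
  Iteration 2: STORE, MUL, CMP (3 ops)
  Iteration 3: STORE, MUL, CMP (3 ops)
  Iteration 4: STORE, MUL, CMP (3 ops)
Total: 4 iterations * 3 ops/iter = 12 operations

12


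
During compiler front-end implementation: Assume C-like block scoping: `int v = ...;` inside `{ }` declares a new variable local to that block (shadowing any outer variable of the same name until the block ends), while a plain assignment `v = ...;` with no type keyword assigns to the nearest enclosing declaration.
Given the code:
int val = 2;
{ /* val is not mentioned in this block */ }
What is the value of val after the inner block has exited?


Analyzing scoping rules:
Outer scope: declares val = 2
Inner block: val is neither redeclared nor assigned -> unchanged
After the block -> 2
Result: 2

2


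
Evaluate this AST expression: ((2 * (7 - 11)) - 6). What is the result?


Expression: ((2 * (7 - 11)) - 6)
Evaluating step by step:
  7 - 11 = -4
  2 * -4 = -8
  -8 - 6 = -14
Result: -14

-14


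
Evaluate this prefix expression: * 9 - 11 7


Parsing prefix expression: * 9 - 11 7
Step 1: Innermost operation '- 11 7'
  11 - 7 = 4
Step 2: Outer operation '* 9 [4]'
  9 * 4 = 36

36


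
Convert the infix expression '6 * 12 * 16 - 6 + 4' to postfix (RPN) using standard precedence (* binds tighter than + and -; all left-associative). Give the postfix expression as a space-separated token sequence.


Applying the shunting-yard algorithm:
  Operand 6 -> output
  Push '*' onto operator stack -> op-stack: [*]
  Operand 12 -> output
  See '*' (prec 2); top '*' (prec 2) >= it -> pop '*' to output
  Push '*' onto operator stack -> op-stack: [*]
  Operand 16 -> output
  See '-' (prec 1); top '*' (prec 2) >= it -> pop '*' to output
  Push '-' onto operator stack -> op-stack: [-]
  Operand 6 -> output
  See '+' (prec 1); top '-' (prec 1) >= it -> pop '-' to output
  Push '+' onto operator stack -> op-stack: [+]
  Operand 4 -> output
  End of input: pop '+' to output
Postfix result: 6 12 * 16 * 6 - 4 +

6 12 * 16 * 6 - 4 +


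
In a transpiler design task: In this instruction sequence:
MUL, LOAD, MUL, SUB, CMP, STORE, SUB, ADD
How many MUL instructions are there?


Scanning instruction sequence for MUL:
  Position 1: MUL <- MATCH
  Position 2: LOAD
  Position 3: MUL <- MATCH
  Position 4: SUB
  Position 5: CMP
  Position 6: STORE
  Position 7: SUB
  Position 8: ADD
Matches at positions: [1, 3]
Total MUL count: 2

2


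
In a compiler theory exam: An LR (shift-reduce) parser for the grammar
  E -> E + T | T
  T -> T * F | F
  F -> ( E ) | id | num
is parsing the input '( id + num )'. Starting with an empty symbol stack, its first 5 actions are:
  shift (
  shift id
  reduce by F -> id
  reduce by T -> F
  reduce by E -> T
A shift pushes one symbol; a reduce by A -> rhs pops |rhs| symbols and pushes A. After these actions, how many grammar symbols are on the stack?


Tracking the symbol stack through each action:
  Action 1: shift '(' : push -> stack = [(] (size 1)
  Action 2: shift 'id' : push -> stack = [(, id] (size 2)
  Action 3: reduce by F -> id : pop 1, push F -> stack = [(, F] (size 2)
  Action 4: reduce by T -> F : pop 1, push T -> stack = [(, T] (size 2)
  Action 5: reduce by E -> T : pop 1, push E -> stack = [(, E] (size 2)
Final stack size: 2

2


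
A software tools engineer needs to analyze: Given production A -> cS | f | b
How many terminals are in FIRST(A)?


Production: A -> cS | f | b
Examining each alternative for leading terminals:
  A -> cS : first terminal = 'c'
  A -> f : first terminal = 'f'
  A -> b : first terminal = 'b'
FIRST(A) = {b, c, f}
Count: 3

3


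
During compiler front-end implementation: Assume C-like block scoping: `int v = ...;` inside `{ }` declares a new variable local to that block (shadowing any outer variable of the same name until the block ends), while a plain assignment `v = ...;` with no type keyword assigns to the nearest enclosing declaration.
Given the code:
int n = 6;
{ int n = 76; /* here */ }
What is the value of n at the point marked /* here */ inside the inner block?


Analyzing scoping rules:
Outer scope: declares n = 6
Inner block: 'int n = 76;' declares a NEW n that shadows the outer one
Inside the block the inner declaration is in scope -> 76
Result: 76

76


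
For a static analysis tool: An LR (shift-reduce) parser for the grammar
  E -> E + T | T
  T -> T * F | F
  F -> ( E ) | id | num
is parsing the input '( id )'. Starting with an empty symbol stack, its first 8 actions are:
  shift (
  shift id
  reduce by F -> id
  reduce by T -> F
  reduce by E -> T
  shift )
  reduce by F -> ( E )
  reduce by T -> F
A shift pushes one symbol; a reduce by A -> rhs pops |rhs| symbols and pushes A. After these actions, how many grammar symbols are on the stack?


Tracking the symbol stack through each action:
  Action 1: shift '(' : push -> stack = [(] (size 1)
  Action 2: shift 'id' : push -> stack = [(, id] (size 2)
  Action 3: reduce by F -> id : pop 1, push F -> stack = [(, F] (size 2)
  Action 4: reduce by T -> F : pop 1, push T -> stack = [(, T] (size 2)
  Action 5: reduce by E -> T : pop 1, push E -> stack = [(, E] (size 2)
  Action 6: shift ')' : push -> stack = [(, E, )] (size 3)
  Action 7: reduce by F -> ( E ) : pop 3, push F -> stack = [F] (size 1)
  Action 8: reduce by T -> F : pop 1, push T -> stack = [T] (size 1)
Final stack size: 1

1


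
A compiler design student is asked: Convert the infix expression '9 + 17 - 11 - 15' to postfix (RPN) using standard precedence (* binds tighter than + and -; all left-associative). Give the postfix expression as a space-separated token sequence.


Applying the shunting-yard algorithm:
  Operand 9 -> output
  Push '+' onto operator stack -> op-stack: [+]
  Operand 17 -> output
  See '-' (prec 1); top '+' (prec 1) >= it -> pop '+' to output
  Push '-' onto operator stack -> op-stack: [-]
  Operand 11 -> output
  See '-' (prec 1); top '-' (prec 1) >= it -> pop '-' to output
  Push '-' onto operator stack -> op-stack: [-]
  Operand 15 -> output
  End of input: pop '-' to output
Postfix result: 9 17 + 11 - 15 -

9 17 + 11 - 15 -


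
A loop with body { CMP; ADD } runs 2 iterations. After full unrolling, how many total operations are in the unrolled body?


Loop body operations: CMP, ADD (2 ops per iteration)
Unrolling 2 iterations:
  Iteration 1: CMP, ADD (2 ops)
  Iteration 2: CMP, ADD (2 ops)
Total: 2 iterations * 2 ops/iter = 4 operations

4


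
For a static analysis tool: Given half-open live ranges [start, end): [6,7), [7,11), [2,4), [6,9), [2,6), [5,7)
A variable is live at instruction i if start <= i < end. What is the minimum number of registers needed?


Live ranges:
  Var0: [6, 7)
  Var1: [7, 11)
  Var2: [2, 4)
  Var3: [6, 9)
  Var4: [2, 6)
  Var5: [5, 7)
Sweep-line events (position, delta, active):
  pos=2 start -> active=1
  pos=2 start -> active=2
  pos=4 end -> active=1
  pos=5 start -> active=2
  pos=6 end -> active=1
  pos=6 start -> active=2
  pos=6 start -> active=3
  pos=7 end -> active=2
  pos=7 end -> active=1
  pos=7 start -> active=2
  pos=9 end -> active=1
  pos=11 end -> active=0
Maximum simultaneous active: 3
Minimum registers needed: 3

3


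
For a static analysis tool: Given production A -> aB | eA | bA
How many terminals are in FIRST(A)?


Production: A -> aB | eA | bA
Examining each alternative for leading terminals:
  A -> aB : first terminal = 'a'
  A -> eA : first terminal = 'e'
  A -> bA : first terminal = 'b'
FIRST(A) = {a, b, e}
Count: 3

3


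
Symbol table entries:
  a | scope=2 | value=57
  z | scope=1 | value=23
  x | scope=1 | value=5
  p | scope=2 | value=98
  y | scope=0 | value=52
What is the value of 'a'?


Searching symbol table for 'a':
  a | scope=2 | value=57 <- MATCH
  z | scope=1 | value=23
  x | scope=1 | value=5
  p | scope=2 | value=98
  y | scope=0 | value=52
Found 'a' at scope 2 with value 57

57


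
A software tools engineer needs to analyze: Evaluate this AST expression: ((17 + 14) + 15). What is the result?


Expression: ((17 + 14) + 15)
Evaluating step by step:
  17 + 14 = 31
  31 + 15 = 46
Result: 46

46


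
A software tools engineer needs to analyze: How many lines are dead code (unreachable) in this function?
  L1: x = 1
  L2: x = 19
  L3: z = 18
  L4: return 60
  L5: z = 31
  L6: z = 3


Analyzing control flow:
  L1: reachable (before return)
  L2: reachable (before return)
  L3: reachable (before return)
  L4: reachable (return statement)
  L5: DEAD (after return at L4)
  L6: DEAD (after return at L4)
Return at L4, total lines = 6
Dead lines: L5 through L6
Count: 2

2


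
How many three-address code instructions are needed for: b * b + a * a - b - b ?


Expression: b * b + a * a - b - b
Generating three-address code (respecting * over +/- precedence):
  Instruction 1: t1 = b * b
  Instruction 2: t2 = a * a
  Instruction 3: t3 = t1 + t2
  Instruction 4: t4 = t3 - b
  Instruction 5: t5 = t4 - b
Total instructions: 5

5


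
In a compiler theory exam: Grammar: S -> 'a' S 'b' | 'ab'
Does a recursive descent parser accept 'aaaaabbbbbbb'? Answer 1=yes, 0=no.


Grammar accepts strings of the form a^n b^n (n >= 1)
Word: 'aaaaabbbbbbb'
Counting: 5 a's and 7 b's
Check: 5 == 7? No
Mismatch: a-count != b-count
Rejected

0


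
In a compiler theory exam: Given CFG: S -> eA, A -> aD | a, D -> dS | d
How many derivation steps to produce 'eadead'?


Grammar: S -> eA, A -> aD | a, D -> dS | d
Deriving 'eadead':
Step 1: S -> eA => eA
Step 2: A -> aD => eaD
Step 3: D -> dS => eadS
Step 4: S -> eA => eadeA
Step 5: A -> aD => eadeaD
Step 6: D -> d => eadead
Total derivation steps: 6

6


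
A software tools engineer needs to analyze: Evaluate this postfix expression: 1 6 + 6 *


Processing tokens left to right:
Push 1, Push 6
Pop 1 and 6, compute 1 + 6 = 7, push 7
Push 6
Pop 7 and 6, compute 7 * 6 = 42, push 42
Stack result: 42

42


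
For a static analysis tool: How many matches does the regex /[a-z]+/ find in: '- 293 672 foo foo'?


Pattern: /[a-z]+/ (identifiers)
Input: '- 293 672 foo foo'
Scanning for matches:
  Match 1: 'foo'
  Match 2: 'foo'
Total matches: 2

2


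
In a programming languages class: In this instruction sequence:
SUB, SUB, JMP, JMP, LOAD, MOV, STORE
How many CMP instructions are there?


Scanning instruction sequence for CMP:
  Position 1: SUB
  Position 2: SUB
  Position 3: JMP
  Position 4: JMP
  Position 5: LOAD
  Position 6: MOV
  Position 7: STORE
Matches at positions: []
Total CMP count: 0

0


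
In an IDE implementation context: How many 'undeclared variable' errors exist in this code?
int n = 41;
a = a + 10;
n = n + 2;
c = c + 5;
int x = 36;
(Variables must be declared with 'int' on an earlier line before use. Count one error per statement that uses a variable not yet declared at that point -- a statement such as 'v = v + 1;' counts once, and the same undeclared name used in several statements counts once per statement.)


Scanning code line by line:
  Line 1: declare 'n' -> declared = ['n']
  Line 2: use 'a' -> ERROR (undeclared)
  Line 3: use 'n' -> OK (declared)
  Line 4: use 'c' -> ERROR (undeclared)
  Line 5: declare 'x' -> declared = ['n', 'x']
Total undeclared variable errors: 2

2


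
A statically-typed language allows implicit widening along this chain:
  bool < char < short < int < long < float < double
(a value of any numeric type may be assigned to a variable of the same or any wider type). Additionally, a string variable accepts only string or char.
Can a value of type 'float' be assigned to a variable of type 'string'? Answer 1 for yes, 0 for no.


Target variable type: string
Source value type: float
Rule: string accepts only {string, char}
  source 'float' in {string, char}? No
Result: 0

0


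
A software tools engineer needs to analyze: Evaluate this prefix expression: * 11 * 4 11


Parsing prefix expression: * 11 * 4 11
Step 1: Innermost operation '* 4 11'
  4 * 11 = 44
Step 2: Outer operation '* 11 [44]'
  11 * 44 = 484

484


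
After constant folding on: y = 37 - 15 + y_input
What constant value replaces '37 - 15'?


Identifying constant sub-expression:
  Original: y = 37 - 15 + y_input
  37 and 15 are both compile-time constants
  Evaluating: 37 - 15 = 22
  After folding: y = 22 + y_input

22


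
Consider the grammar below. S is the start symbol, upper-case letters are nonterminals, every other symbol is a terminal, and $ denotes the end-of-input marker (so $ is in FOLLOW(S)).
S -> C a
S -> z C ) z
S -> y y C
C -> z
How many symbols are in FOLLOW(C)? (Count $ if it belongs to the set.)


S is the start symbol and does not occur in any rule body, so FOLLOW(S) = {$}.
Examining every occurrence of C in a rule body:
  S -> C a : C is followed by terminal 'a' -> add 'a'
  S -> z C ) z : C is followed by terminal ')' -> add ')'
  S -> y y C : C is at the right end -> add FOLLOW(S) = {$}
  C -> z : C does not occur in the body -> contributes nothing
FOLLOW(C) = {), a, $}
Count: 3

3


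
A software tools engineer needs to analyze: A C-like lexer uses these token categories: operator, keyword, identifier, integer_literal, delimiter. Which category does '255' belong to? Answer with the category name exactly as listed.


Token: '255'
Checking categories:
  identifier: no
  integer_literal: YES
  operator: no
  keyword: no
  delimiter: no
Category: integer_literal

integer_literal


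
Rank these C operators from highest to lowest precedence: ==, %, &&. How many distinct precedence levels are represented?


Looking up precedence for each operator:
  == -> precedence 3
  % -> precedence 6
  && -> precedence 2
Sorted highest to lowest: %, ==, &&
Distinct precedence values: [6, 3, 2]
Number of distinct levels: 3

3


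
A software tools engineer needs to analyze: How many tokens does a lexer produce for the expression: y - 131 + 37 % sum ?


Scanning 'y - 131 + 37 % sum'
Token 1: 'y' -> identifier
Token 2: '-' -> operator
Token 3: '131' -> integer_literal
Token 4: '+' -> operator
Token 5: '37' -> integer_literal
Token 6: '%' -> operator
Token 7: 'sum' -> identifier
Total tokens: 7

7


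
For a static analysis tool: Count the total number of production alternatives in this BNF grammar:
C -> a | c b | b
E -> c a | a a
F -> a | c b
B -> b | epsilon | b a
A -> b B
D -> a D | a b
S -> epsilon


Counting alternatives per rule:
  C: 3 alternative(s)
  E: 2 alternative(s)
  F: 2 alternative(s)
  B: 3 alternative(s)
  A: 1 alternative(s)
  D: 2 alternative(s)
  S: 1 alternative(s)
Sum: 3 + 2 + 2 + 3 + 1 + 2 + 1 = 14

14


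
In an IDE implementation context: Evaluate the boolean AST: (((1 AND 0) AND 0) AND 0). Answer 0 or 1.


Step 1: Evaluate inner node
  1 AND 0 = 0
Step 2: Evaluate next node
  0 AND 0 = 0
Step 3: Evaluate root node
  0 AND 0 = 0

0


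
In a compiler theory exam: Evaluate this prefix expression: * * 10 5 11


Parsing prefix expression: * * 10 5 11
Step 1: Innermost operation '* 10 5'
  10 * 5 = 50
Step 2: Outer operation '* [50] 11'
  50 * 11 = 550

550


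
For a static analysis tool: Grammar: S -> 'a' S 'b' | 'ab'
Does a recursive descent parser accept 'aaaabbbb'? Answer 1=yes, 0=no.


Grammar accepts strings of the form a^n b^n (n >= 1)
Word: 'aaaabbbb'
Counting: 4 a's and 4 b's
Check: 4 == 4? Yes
Derivation (S -> aSb applied 3 time(s), then S -> ab): S => aSb => aaSbb => aaaSbbb => aaaabbbb
Accepted

1


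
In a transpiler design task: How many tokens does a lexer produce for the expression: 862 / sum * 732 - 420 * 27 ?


Scanning '862 / sum * 732 - 420 * 27'
Token 1: '862' -> integer_literal
Token 2: '/' -> operator
Token 3: 'sum' -> identifier
Token 4: '*' -> operator
Token 5: '732' -> integer_literal
Token 6: '-' -> operator
Token 7: '420' -> integer_literal
Token 8: '*' -> operator
Token 9: '27' -> integer_literal
Total tokens: 9

9


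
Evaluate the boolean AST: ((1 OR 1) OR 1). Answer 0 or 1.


Step 1: Evaluate inner node
  1 OR 1 = 1
Step 2: Evaluate root node
  1 OR 1 = 1

1


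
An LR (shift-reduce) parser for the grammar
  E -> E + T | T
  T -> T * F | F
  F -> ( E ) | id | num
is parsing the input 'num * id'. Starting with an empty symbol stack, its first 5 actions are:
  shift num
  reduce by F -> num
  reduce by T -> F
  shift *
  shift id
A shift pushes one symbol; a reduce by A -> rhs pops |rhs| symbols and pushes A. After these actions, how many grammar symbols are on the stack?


Tracking the symbol stack through each action:
  Action 1: shift 'num' : push -> stack = [num] (size 1)
  Action 2: reduce by F -> num : pop 1, push F -> stack = [F] (size 1)
  Action 3: reduce by T -> F : pop 1, push T -> stack = [T] (size 1)
  Action 4: shift '*' : push -> stack = [T, *] (size 2)
  Action 5: shift 'id' : push -> stack = [T, *, id] (size 3)
Final stack size: 3

3


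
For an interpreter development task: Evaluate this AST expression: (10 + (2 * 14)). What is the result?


Expression: (10 + (2 * 14))
Evaluating step by step:
  2 * 14 = 28
  10 + 28 = 38
Result: 38

38


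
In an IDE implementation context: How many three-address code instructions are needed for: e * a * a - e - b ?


Expression: e * a * a - e - b
Generating three-address code (respecting * over +/- precedence):
  Instruction 1: t1 = e * a
  Instruction 2: t2 = t1 * a
  Instruction 3: t3 = t2 - e
  Instruction 4: t4 = t3 - b
Total instructions: 4

4


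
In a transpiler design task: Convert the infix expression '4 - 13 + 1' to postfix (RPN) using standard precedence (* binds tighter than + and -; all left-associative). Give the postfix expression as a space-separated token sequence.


Applying the shunting-yard algorithm:
  Operand 4 -> output
  Push '-' onto operator stack -> op-stack: [-]
  Operand 13 -> output
  See '+' (prec 1); top '-' (prec 1) >= it -> pop '-' to output
  Push '+' onto operator stack -> op-stack: [+]
  Operand 1 -> output
  End of input: pop '+' to output
Postfix result: 4 13 - 1 +

4 13 - 1 +


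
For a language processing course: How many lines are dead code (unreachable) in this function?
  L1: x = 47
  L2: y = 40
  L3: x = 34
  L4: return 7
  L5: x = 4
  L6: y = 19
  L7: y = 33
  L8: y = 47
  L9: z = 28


Analyzing control flow:
  L1: reachable (before return)
  L2: reachable (before return)
  L3: reachable (before return)
  L4: reachable (return statement)
  L5: DEAD (after return at L4)
  L6: DEAD (after return at L4)
  L7: DEAD (after return at L4)
  L8: DEAD (after return at L4)
  L9: DEAD (after return at L4)
Return at L4, total lines = 9
Dead lines: L5 through L9
Count: 5

5
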